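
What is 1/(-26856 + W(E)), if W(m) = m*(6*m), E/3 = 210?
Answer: 1/2354544 ≈ 4.2471e-7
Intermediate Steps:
E = 630 (E = 3*210 = 630)
W(m) = 6*m²
1/(-26856 + W(E)) = 1/(-26856 + 6*630²) = 1/(-26856 + 6*396900) = 1/(-26856 + 2381400) = 1/2354544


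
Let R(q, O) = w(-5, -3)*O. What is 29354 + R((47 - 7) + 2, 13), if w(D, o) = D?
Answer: 29289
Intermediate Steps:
R(q, O) = -5*O
29354 + R((47 - 7) + 2, 13) = 29354 - 5*13 = 29354 - 65 = 29289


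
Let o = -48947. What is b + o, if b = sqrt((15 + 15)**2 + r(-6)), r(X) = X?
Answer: -48947 + sqrt(894) ≈ -48917.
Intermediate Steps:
b = sqrt(894) (b = sqrt((15 + 15)**2 - 6) = sqrt(30**2 - 6) = sqrt(900 - 6) = sqrt(894) ≈ 29.900)
b + o = sqrt(894) - 48947 = -48947 + sqrt(894)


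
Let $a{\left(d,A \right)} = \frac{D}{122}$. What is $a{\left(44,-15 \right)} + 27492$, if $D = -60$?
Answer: $\frac{1676982}{61} \approx 27492.0$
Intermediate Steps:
$a{\left(d,A \right)} = - \frac{30}{61}$ ($a{\left(d,A \right)} = - \frac{60}{122} = \left(-60\right) \frac{1}{122} = - \frac{30}{61}$)
$a{\left(44,-15 \right)} + 27492 = - \frac{30}{61} + 27492 = \frac{1676982}{61}$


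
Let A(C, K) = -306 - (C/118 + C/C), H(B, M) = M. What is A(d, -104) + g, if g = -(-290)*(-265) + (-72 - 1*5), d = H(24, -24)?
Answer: -4556794/59 ≈ -77234.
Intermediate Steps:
d = -24
A(C, K) = -307 - C/118 (A(C, K) = -306 - (C*(1/118) + 1) = -306 - (C/118 + 1) = -306 - (1 + C/118) = -306 + (-1 - C/118) = -307 - C/118)
g = -76927 (g = -290*265 + (-72 - 5) = -76850 - 77 = -76927)
A(d, -104) + g = (-307 - 1/118*(-24)) - 76927 = (-307 + 12/59) - 76927 = -18101/59 - 76927 = -4556794/59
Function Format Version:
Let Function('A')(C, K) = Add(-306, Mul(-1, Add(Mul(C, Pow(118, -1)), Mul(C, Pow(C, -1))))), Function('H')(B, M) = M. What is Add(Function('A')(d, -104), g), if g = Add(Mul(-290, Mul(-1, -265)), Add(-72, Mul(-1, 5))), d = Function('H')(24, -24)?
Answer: Rational(-4556794, 59) ≈ -77234.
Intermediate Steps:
d = -24
Function('A')(C, K) = Add(-307, Mul(Rational(-1, 118), C)) (Function('A')(C, K) = Add(-306, Mul(-1, Add(Mul(C, Rational(1, 118)), 1))) = Add(-306, Mul(-1, Add(Mul(Rational(1, 118), C), 1))) = Add(-306, Mul(-1, Add(1, Mul(Rational(1, 118), C)))) = Add(-306, Add(-1, Mul(Rational(-1, 118), C))) = Add(-307, Mul(Rational(-1, 118), C)))
g = -76927 (g = Add(Mul(-290, 265), Add(-72, -5)) = Add(-76850, -77) = -76927)
Add(Function('A')(d, -104), g) = Add(Add(-307, Mul(Rational(-1, 118), -24)), -76927) = Add(Add(-307, Rational(12, 59)), -76927) = Add(Rational(-18101, 59), -76927) = Rational(-4556794, 59)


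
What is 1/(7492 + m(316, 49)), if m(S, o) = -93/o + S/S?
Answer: 49/367064 ≈ 0.00013349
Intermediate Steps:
m(S, o) = 1 - 93/o (m(S, o) = -93/o + 1 = 1 - 93/o)
1/(7492 + m(316, 49)) = 1/(7492 + (-93 + 49)/49) = 1/(7492 + (1/49)*(-44)) = 1/(7492 - 44/49) = 1/(367064/49) = 49/367064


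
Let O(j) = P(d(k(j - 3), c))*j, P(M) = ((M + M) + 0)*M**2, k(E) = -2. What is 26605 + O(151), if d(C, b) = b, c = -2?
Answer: 24189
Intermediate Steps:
P(M) = 2*M**3 (P(M) = (2*M + 0)*M**2 = (2*M)*M**2 = 2*M**3)
O(j) = -16*j (O(j) = (2*(-2)**3)*j = (2*(-8))*j = -16*j)
26605 + O(151) = 26605 - 16*151 = 26605 - 2416 = 24189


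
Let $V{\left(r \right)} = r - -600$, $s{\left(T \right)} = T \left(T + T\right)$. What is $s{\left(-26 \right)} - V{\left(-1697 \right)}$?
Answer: $2449$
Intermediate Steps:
$s{\left(T \right)} = 2 T^{2}$ ($s{\left(T \right)} = T 2 T = 2 T^{2}$)
$V{\left(r \right)} = 600 + r$ ($V{\left(r \right)} = r + 600 = 600 + r$)
$s{\left(-26 \right)} - V{\left(-1697 \right)} = 2 \left(-26\right)^{2} - \left(600 - 1697\right) = 2 \cdot 676 - -1097 = 1352 + 1097 = 2449$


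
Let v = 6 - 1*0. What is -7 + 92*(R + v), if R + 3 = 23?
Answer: 2385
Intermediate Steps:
R = 20 (R = -3 + 23 = 20)
v = 6 (v = 6 + 0 = 6)
-7 + 92*(R + v) = -7 + 92*(20 + 6) = -7 + 92*26 = -7 + 2392 = 2385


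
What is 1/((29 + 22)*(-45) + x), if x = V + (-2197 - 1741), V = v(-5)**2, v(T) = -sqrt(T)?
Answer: -1/6238 ≈ -0.00016031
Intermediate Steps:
V = -5 (V = (-sqrt(-5))**2 = (-I*sqrt(5))**2 = -5)
x = -3943 (x = -5 + (-2197 - 1741) = -5 - 3938 = -3943)
1/((29 + 22)*(-45) + x) = 1/((29 + 22)*(-45) - 3943) = 1/(51*(-45) - 3943) = 1/(-2295 - 3943) = 1/(-6238) = -1/6238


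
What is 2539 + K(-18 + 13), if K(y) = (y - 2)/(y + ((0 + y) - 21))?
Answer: 78716/31 ≈ 2539.2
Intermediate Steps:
K(y) = (-2 + y)/(-21 + 2*y) (K(y) = (-2 + y)/(y + (y - 21)) = (-2 + y)/(y + (-21 + y)) = (-2 + y)/(-21 + 2*y))
2539 + K(-18 + 13) = 2539 + (-2 + (-18 + 13))/(-21 + 2*(-18 + 13)) = 2539 + (-2 - 5)/(-21 + 2*(-5)) = 2539 - 7/(-21 - 10) = 2539 - 7/(-31) = 2539 - 1/31*(-7) = 2539 + 7/31 = 78716/31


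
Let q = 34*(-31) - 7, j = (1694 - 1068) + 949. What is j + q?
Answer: 514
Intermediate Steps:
j = 1575 (j = 626 + 949 = 1575)
q = -1061 (q = -1054 - 7 = -1061)
j + q = 1575 - 1061 = 514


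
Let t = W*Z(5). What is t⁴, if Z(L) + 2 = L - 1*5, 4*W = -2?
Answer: 1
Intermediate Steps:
W = -½ (W = (¼)*(-2) = -½ ≈ -0.50000)
Z(L) = -7 + L (Z(L) = -2 + (L - 1*5) = -2 + (L - 5) = -2 + (-5 + L) = -7 + L)
t = 1 (t = -(-7 + 5)/2 = -½*(-2) = 1)
t⁴ = 1⁴ = 1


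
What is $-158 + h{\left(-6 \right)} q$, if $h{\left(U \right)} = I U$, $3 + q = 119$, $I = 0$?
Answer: $-158$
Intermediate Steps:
$q = 116$ ($q = -3 + 119 = 116$)
$h{\left(U \right)} = 0$ ($h{\left(U \right)} = 0 U = 0$)
$-158 + h{\left(-6 \right)} q = -158 + 0 \cdot 116 = -158 + 0 = -158$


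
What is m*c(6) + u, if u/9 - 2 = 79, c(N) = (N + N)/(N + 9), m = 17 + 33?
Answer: 769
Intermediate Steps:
m = 50
c(N) = 2*N/(9 + N) (c(N) = (2*N)/(9 + N) = 2*N/(9 + N))
u = 729 (u = 18 + 9*79 = 18 + 711 = 729)
m*c(6) + u = 50*(2*6/(9 + 6)) + 729 = 50*(2*6/15) + 729 = 50*(2*6*(1/15)) + 729 = 50*(⅘) + 729 = 40 + 729 = 769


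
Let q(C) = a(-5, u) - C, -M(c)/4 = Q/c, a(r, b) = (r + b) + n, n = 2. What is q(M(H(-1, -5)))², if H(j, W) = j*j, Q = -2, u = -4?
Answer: 225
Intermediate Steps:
a(r, b) = 2 + b + r (a(r, b) = (r + b) + 2 = (b + r) + 2 = 2 + b + r)
H(j, W) = j²
M(c) = 8/c (M(c) = -(-8)/c = 8/c)
q(C) = -7 - C (q(C) = (2 - 4 - 5) - C = -7 - C)
q(M(H(-1, -5)))² = (-7 - 8/((-1)²))² = (-7 - 8/1)² = (-7 - 8)² = (-15)² = 225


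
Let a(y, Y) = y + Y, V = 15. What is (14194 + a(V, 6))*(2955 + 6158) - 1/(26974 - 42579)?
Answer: 2021491908476/15605 ≈ 1.2954e+8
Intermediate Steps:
a(y, Y) = Y + y
(14194 + a(V, 6))*(2955 + 6158) - 1/(26974 - 42579) = (14194 + (6 + 15))*(2955 + 6158) - 1/(26974 - 42579) = (14194 + 21)*9113 - 1/(-15605) = 14215*9113 - 1*(-1/15605) = 129541295 + 1/15605 = 2021491908476/15605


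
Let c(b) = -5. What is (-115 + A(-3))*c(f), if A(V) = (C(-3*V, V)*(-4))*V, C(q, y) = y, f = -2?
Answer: 755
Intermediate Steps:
A(V) = -4*V**2 (A(V) = (V*(-4))*V = (-4*V)*V = -4*V**2)
(-115 + A(-3))*c(f) = (-115 - 4*(-3)**2)*(-5) = (-115 - 4*9)*(-5) = (-115 - 36)*(-5) = -151*(-5) = 755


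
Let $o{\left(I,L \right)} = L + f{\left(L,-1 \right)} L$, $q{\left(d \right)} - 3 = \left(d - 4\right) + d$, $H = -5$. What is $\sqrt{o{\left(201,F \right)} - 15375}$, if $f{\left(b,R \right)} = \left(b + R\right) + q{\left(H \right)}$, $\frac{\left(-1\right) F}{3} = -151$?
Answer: $3 \sqrt{20539} \approx 429.94$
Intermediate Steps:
$F = 453$ ($F = \left(-3\right) \left(-151\right) = 453$)
$q{\left(d \right)} = -1 + 2 d$ ($q{\left(d \right)} = 3 + \left(\left(d - 4\right) + d\right) = 3 + \left(\left(-4 + d\right) + d\right) = 3 + \left(-4 + 2 d\right) = -1 + 2 d$)
$f{\left(b,R \right)} = -11 + R + b$ ($f{\left(b,R \right)} = \left(b + R\right) + \left(-1 + 2 \left(-5\right)\right) = \left(R + b\right) - 11 = -11 + R + b$)
$o{\left(I,L \right)} = L + L \left(-12 + L\right)$ ($o{\left(I,L \right)} = L + \left(-11 - 1 + L\right) L = L + \left(-12 + L\right) L = L + L \left(-12 + L\right)$)
$\sqrt{o{\left(201,F \right)} - 15375} = \sqrt{453 \left(-11 + 453\right) - 15375} = \sqrt{453 \cdot 442 - 15375} = \sqrt{200226 - 15375} = \sqrt{184851} = 3 \sqrt{20539}$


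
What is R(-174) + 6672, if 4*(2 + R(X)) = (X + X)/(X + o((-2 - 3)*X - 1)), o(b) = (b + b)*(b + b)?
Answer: 20146534813/3020470 ≈ 6670.0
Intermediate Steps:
o(b) = 4*b² (o(b) = (2*b)*(2*b) = 4*b²)
R(X) = -2 + X/(2*(X + 4*(-1 - 5*X)²)) (R(X) = -2 + ((X + X)/(X + 4*((-2 - 3)*X - 1)²))/4 = -2 + ((2*X)/(X + 4*(-5*X - 1)²))/4 = -2 + ((2*X)/(X + 4*(-1 - 5*X)²))/4 = -2 + (2*X/(X + 4*(-1 - 5*X)²))/4 = -2 + X/(2*(X + 4*(-1 - 5*X)²)))
R(-174) + 6672 = (-16 - 400*(-174)² - 163*(-174))/(2*(4 + 41*(-174) + 100*(-174)²)) + 6672 = (-16 - 400*30276 + 28362)/(2*(4 - 7134 + 100*30276)) + 6672 = (-16 - 12110400 + 28362)/(2*(4 - 7134 + 3027600)) + 6672 = (½)*(-12082054)/3020470 + 6672 = (½)*(1/3020470)*(-12082054) + 6672 = -6041027/3020470 + 6672 = 20146534813/3020470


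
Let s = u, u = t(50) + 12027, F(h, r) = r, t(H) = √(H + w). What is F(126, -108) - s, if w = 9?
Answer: -12135 - √59 ≈ -12143.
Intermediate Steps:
t(H) = √(9 + H) (t(H) = √(H + 9) = √(9 + H))
u = 12027 + √59 (u = √(9 + 50) + 12027 = √59 + 12027 = 12027 + √59 ≈ 12035.)
s = 12027 + √59 ≈ 12035.
F(126, -108) - s = -108 - (12027 + √59) = -108 + (-12027 - √59) = -12135 - √59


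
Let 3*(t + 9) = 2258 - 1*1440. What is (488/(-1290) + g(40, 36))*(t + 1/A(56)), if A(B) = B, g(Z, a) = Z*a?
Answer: 10283525561/27090 ≈ 3.7961e+5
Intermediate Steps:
t = 791/3 (t = -9 + (2258 - 1*1440)/3 = -9 + (2258 - 1440)/3 = -9 + (⅓)*818 = -9 + 818/3 = 791/3 ≈ 263.67)
(488/(-1290) + g(40, 36))*(t + 1/A(56)) = (488/(-1290) + 40*36)*(791/3 + 1/56) = (488*(-1/1290) + 1440)*(791/3 + 1/56) = (-244/645 + 1440)*(44299/168) = (928556/645)*(44299/168) = 10283525561/27090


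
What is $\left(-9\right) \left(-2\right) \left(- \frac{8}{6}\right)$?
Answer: $-24$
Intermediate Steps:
$\left(-9\right) \left(-2\right) \left(- \frac{8}{6}\right) = 18 \left(\left(-8\right) \frac{1}{6}\right) = 18 \left(- \frac{4}{3}\right) = -24$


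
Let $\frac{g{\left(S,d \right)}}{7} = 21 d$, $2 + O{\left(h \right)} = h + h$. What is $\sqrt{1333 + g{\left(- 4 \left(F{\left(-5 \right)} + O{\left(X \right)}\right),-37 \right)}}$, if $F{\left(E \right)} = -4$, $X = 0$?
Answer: $i \sqrt{4106} \approx 64.078 i$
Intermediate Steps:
$O{\left(h \right)} = -2 + 2 h$ ($O{\left(h \right)} = -2 + \left(h + h\right) = -2 + 2 h$)
$g{\left(S,d \right)} = 147 d$ ($g{\left(S,d \right)} = 7 \cdot 21 d = 147 d$)
$\sqrt{1333 + g{\left(- 4 \left(F{\left(-5 \right)} + O{\left(X \right)}\right),-37 \right)}} = \sqrt{1333 + 147 \left(-37\right)} = \sqrt{1333 - 5439} = \sqrt{-4106} = i \sqrt{4106}$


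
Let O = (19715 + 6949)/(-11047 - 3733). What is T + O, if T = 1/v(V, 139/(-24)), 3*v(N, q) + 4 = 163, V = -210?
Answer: -349603/195835 ≈ -1.7852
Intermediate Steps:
v(N, q) = 53 (v(N, q) = -4/3 + (⅓)*163 = -4/3 + 163/3 = 53)
O = -6666/3695 (O = 26664/(-14780) = 26664*(-1/14780) = -6666/3695 ≈ -1.8041)
T = 1/53 ≈ 0.018868
T + O = 1/53 - 6666/3695 = -349603/195835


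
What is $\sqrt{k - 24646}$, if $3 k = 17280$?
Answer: $i \sqrt{18886} \approx 137.43 i$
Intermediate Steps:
$k = 5760$ ($k = \frac{1}{3} \cdot 17280 = 5760$)
$\sqrt{k - 24646} = \sqrt{5760 - 24646} = \sqrt{-18886} = i \sqrt{18886}$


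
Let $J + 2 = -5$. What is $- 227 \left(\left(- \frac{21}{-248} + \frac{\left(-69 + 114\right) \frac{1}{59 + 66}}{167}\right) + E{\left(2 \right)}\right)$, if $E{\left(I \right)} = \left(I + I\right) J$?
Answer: $\frac{6560593511}{1035400} \approx 6336.3$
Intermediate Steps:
$J = -7$ ($J = -2 - 5 = -7$)
$E{\left(I \right)} = - 14 I$ ($E{\left(I \right)} = \left(I + I\right) \left(-7\right) = 2 I \left(-7\right) = - 14 I$)
$- 227 \left(\left(- \frac{21}{-248} + \frac{\left(-69 + 114\right) \frac{1}{59 + 66}}{167}\right) + E{\left(2 \right)}\right) = - 227 \left(\left(- \frac{21}{-248} + \frac{\left(-69 + 114\right) \frac{1}{59 + 66}}{167}\right) - 28\right) = - 227 \left(\left(\left(-21\right) \left(- \frac{1}{248}\right) + \frac{45}{125} \cdot \frac{1}{167}\right) - 28\right) = - 227 \left(\left(\frac{21}{248} + 45 \cdot \frac{1}{125} \cdot \frac{1}{167}\right) - 28\right) = - 227 \left(\left(\frac{21}{248} + \frac{9}{25} \cdot \frac{1}{167}\right) - 28\right) = - 227 \left(\left(\frac{21}{248} + \frac{9}{4175}\right) - 28\right) = - 227 \left(\frac{89907}{1035400} - 28\right) = \left(-227\right) \left(- \frac{28901293}{1035400}\right) = \frac{6560593511}{1035400}$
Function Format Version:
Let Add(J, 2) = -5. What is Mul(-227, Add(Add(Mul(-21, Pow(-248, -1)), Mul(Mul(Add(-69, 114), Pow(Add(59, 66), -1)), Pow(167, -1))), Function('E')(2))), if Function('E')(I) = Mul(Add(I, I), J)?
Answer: Rational(6560593511, 1035400) ≈ 6336.3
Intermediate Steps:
J = -7 (J = Add(-2, -5) = -7)
Function('E')(I) = Mul(-14, I) (Function('E')(I) = Mul(Add(I, I), -7) = Mul(Mul(2, I), -7) = Mul(-14, I))
Mul(-227, Add(Add(Mul(-21, Pow(-248, -1)), Mul(Mul(Add(-69, 114), Pow(Add(59, 66), -1)), Pow(167, -1))), Function('E')(2))) = Mul(-227, Add(Add(Mul(-21, Pow(-248, -1)), Mul(Mul(Add(-69, 114), Pow(Add(59, 66), -1)), Pow(167, -1))), Mul(-14, 2))) = Mul(-227, Add(Add(Mul(-21, Rational(-1, 248)), Mul(Mul(45, Pow(125, -1)), Rational(1, 167))), -28)) = Mul(-227, Add(Add(Rational(21, 248), Mul(Mul(45, Rational(1, 125)), Rational(1, 167))), -28)) = Mul(-227, Add(Add(Rational(21, 248), Mul(Rational(9, 25), Rational(1, 167))), -28)) = Mul(-227, Add(Add(Rational(21, 248), Rational(9, 4175)), -28)) = Mul(-227, Add(Rational(89907, 1035400), -28)) = Mul(-227, Rational(-28901293, 1035400)) = Rational(6560593511, 1035400)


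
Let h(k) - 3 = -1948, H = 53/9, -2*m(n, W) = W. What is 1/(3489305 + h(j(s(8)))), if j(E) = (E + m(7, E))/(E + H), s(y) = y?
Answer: 1/3487360 ≈ 2.8675e-7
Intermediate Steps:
m(n, W) = -W/2
H = 53/9 (H = 53*(1/9) = 53/9 ≈ 5.8889)
j(E) = E/(2*(53/9 + E)) (j(E) = (E - E/2)/(E + 53/9) = (E/2)/(53/9 + E) = E/(2*(53/9 + E)))
h(k) = -1945 (h(k) = 3 - 1948 = -1945)
1/(3489305 + h(j(s(8)))) = 1/(3489305 - 1945) = 1/3487360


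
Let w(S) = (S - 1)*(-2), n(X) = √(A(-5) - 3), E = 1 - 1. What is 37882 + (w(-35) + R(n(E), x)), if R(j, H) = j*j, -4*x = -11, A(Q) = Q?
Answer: 37946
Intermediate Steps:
E = 0
x = 11/4 (x = -¼*(-11) = 11/4 ≈ 2.7500)
n(X) = 2*I*√2 (n(X) = √(-5 - 3) = √(-8) = 2*I*√2)
R(j, H) = j²
w(S) = 2 - 2*S (w(S) = (-1 + S)*(-2) = 2 - 2*S)
37882 + (w(-35) + R(n(E), x)) = 37882 + ((2 - 2*(-35)) + (2*I*√2)²) = 37882 + ((2 + 70) - 8) = 37882 + (72 - 8) = 37882 + 64 = 37946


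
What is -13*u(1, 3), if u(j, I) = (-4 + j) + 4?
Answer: -13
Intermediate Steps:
u(j, I) = j
-13*u(1, 3) = -13*1 = -13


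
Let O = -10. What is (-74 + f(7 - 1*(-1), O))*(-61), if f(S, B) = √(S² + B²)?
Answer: 4514 - 122*√41 ≈ 3732.8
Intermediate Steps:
f(S, B) = √(B² + S²)
(-74 + f(7 - 1*(-1), O))*(-61) = (-74 + √((-10)² + (7 - 1*(-1))²))*(-61) = (-74 + √(100 + (7 + 1)²))*(-61) = (-74 + √(100 + 8²))*(-61) = (-74 + √(100 + 64))*(-61) = (-74 + √164)*(-61) = (-74 + 2*√41)*(-61) = 4514 - 122*√41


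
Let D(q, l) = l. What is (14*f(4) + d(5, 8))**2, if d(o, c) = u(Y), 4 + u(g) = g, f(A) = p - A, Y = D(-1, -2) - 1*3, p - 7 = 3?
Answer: 5625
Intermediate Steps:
p = 10 (p = 7 + 3 = 10)
Y = -5 (Y = -2 - 1*3 = -2 - 3 = -5)
f(A) = 10 - A
u(g) = -4 + g
d(o, c) = -9 (d(o, c) = -4 - 5 = -9)
(14*f(4) + d(5, 8))**2 = (14*(10 - 1*4) - 9)**2 = (14*(10 - 4) - 9)**2 = (14*6 - 9)**2 = (84 - 9)**2 = 75**2 = 5625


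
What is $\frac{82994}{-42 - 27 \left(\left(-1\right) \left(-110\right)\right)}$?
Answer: $- \frac{41497}{1506} \approx -27.554$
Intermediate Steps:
$\frac{82994}{-42 - 27 \left(\left(-1\right) \left(-110\right)\right)} = \frac{82994}{-42 - 2970} = \frac{82994}{-3012} = 82994 \left(- \frac{1}{3012}\right) = - \frac{41497}{1506}$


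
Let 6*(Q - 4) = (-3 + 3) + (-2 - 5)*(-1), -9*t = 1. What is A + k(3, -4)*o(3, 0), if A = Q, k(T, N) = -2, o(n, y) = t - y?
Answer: 97/18 ≈ 5.3889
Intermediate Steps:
t = -1/9 (t = -1/9*1 = -1/9 ≈ -0.11111)
o(n, y) = -1/9 - y
Q = 31/6 (Q = 4 + ((-3 + 3) + (-2 - 5)*(-1))/6 = 4 + (0 - 7*(-1))/6 = 4 + (0 + 7)/6 = 4 + (1/6)*7 = 4 + 7/6 = 31/6 ≈ 5.1667)
A = 31/6 ≈ 5.1667
A + k(3, -4)*o(3, 0) = 31/6 - 2*(-1/9 - 1*0) = 31/6 - 2*(-1/9 + 0) = 31/6 - 2*(-1/9) = 31/6 + 2/9 = 97/18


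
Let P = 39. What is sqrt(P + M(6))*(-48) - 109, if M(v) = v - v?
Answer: -109 - 48*sqrt(39) ≈ -408.76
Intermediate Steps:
M(v) = 0
sqrt(P + M(6))*(-48) - 109 = sqrt(39 + 0)*(-48) - 109 = sqrt(39)*(-48) - 109 = -48*sqrt(39) - 109 = -109 - 48*sqrt(39)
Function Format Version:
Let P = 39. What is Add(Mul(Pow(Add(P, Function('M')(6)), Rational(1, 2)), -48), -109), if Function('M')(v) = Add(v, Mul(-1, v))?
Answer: Add(-109, Mul(-48, Pow(39, Rational(1, 2)))) ≈ -408.76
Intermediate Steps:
Function('M')(v) = 0
Add(Mul(Pow(Add(P, Function('M')(6)), Rational(1, 2)), -48), -109) = Add(Mul(Pow(Add(39, 0), Rational(1, 2)), -48), -109) = Add(Mul(Pow(39, Rational(1, 2)), -48), -109) = Add(Mul(-48, Pow(39, Rational(1, 2))), -109) = Add(-109, Mul(-48, Pow(39, Rational(1, 2))))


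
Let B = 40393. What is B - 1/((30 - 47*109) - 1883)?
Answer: 281781569/6976 ≈ 40393.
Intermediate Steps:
B - 1/((30 - 47*109) - 1883) = 40393 - 1/((30 - 47*109) - 1883) = 40393 - 1/((30 - 5123) - 1883) = 40393 - 1/(-5093 - 1883) = 40393 - 1/(-6976) = 40393 - 1*(-1/6976) = 40393 + 1/6976 = 281781569/6976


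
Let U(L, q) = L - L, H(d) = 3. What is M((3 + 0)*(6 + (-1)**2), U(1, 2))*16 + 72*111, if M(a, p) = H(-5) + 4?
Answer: 8104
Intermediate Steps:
U(L, q) = 0
M(a, p) = 7 (M(a, p) = 3 + 4 = 7)
M((3 + 0)*(6 + (-1)**2), U(1, 2))*16 + 72*111 = 7*16 + 72*111 = 112 + 7992 = 8104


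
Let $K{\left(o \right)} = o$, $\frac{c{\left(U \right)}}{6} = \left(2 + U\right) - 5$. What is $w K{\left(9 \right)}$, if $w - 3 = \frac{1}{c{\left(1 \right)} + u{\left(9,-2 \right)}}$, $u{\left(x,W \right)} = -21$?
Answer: $\frac{294}{11} \approx 26.727$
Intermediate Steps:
$c{\left(U \right)} = -18 + 6 U$ ($c{\left(U \right)} = 6 \left(\left(2 + U\right) - 5\right) = 6 \left(-3 + U\right) = -18 + 6 U$)
$w = \frac{98}{33}$ ($w = 3 + \frac{1}{\left(-18 + 6 \cdot 1\right) - 21} = 3 + \frac{1}{\left(-18 + 6\right) - 21} = 3 + \frac{1}{-12 - 21} = 3 + \frac{1}{-33} = 3 - \frac{1}{33} = \frac{98}{33} \approx 2.9697$)
$w K{\left(9 \right)} = \frac{98}{33} \cdot 9 = \frac{294}{11}$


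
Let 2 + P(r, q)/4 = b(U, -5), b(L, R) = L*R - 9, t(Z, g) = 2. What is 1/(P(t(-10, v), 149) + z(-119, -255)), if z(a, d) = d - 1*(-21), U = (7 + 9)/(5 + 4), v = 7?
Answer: -9/2822 ≈ -0.0031892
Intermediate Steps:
U = 16/9 ≈ 1.7778
b(L, R) = -9 + L*R
P(r, q) = -716/9 (P(r, q) = -8 + 4*(-9 + (16/9)*(-5)) = -8 + 4*(-9 - 80/9) = -8 + 4*(-161/9) = -8 - 644/9 = -716/9)
z(a, d) = 21 + d (z(a, d) = d + 21 = 21 + d)
1/(P(t(-10, v), 149) + z(-119, -255)) = 1/(-716/9 + (21 - 255)) = 1/(-716/9 - 234) = 1/(-2822/9) = -9/2822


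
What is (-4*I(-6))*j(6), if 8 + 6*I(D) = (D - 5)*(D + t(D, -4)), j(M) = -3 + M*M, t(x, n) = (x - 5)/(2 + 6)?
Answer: -6435/4 ≈ -1608.8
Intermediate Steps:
t(x, n) = -5/8 + x/8 (t(x, n) = (-5 + x)/8 = (-5 + x)*(⅛) = -5/8 + x/8)
j(M) = -3 + M²
I(D) = -4/3 + (-5 + D)*(-5/8 + 9*D/8)/6 (I(D) = -4/3 + ((D - 5)*(D + (-5/8 + D/8)))/6 = -4/3 + ((-5 + D)*(-5/8 + 9*D/8))/6 = -4/3 + (-5 + D)*(-5/8 + 9*D/8)/6)
(-4*I(-6))*j(6) = (-4*(-13/16 - 25/24*(-6) + (3/16)*(-6)²))*(-3 + 6²) = (-4*(-13/16 + 25/4 + (3/16)*36))*(-3 + 36) = -4*(-13/16 + 25/4 + 27/4)*33 = -4*195/16*33 = -195/4*33 = -6435/4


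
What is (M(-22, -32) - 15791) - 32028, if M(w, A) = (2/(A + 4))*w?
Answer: -334722/7 ≈ -47817.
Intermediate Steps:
M(w, A) = 2*w/(4 + A) (M(w, A) = (2/(4 + A))*w = 2*w/(4 + A))
(M(-22, -32) - 15791) - 32028 = (2*(-22)/(4 - 32) - 15791) - 32028 = (2*(-22)/(-28) - 15791) - 32028 = (2*(-22)*(-1/28) - 15791) - 32028 = (11/7 - 15791) - 32028 = -110526/7 - 32028 = -334722/7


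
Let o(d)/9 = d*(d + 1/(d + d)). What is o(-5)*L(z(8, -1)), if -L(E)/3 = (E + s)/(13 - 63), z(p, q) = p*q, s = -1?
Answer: -12393/100 ≈ -123.93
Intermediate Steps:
L(E) = -3/50 + 3*E/50 (L(E) = -3*(E - 1)/(13 - 63) = -3*(-1 + E)/(-50) = -3*(-1 + E)*(-1)/50 = -3*(1/50 - E/50) = -3/50 + 3*E/50)
o(d) = 9*d*(d + 1/(2*d)) (o(d) = 9*(d*(d + 1/(d + d))) = 9*(d*(d + 1/(2*d))) = 9*d*(d + 1/(2*d)))
o(-5)*L(z(8, -1)) = (9/2 + 9*(-5)²)*(-3/50 + 3*(8*(-1))/50) = (9/2 + 9*25)*(-3/50 + (3/50)*(-8)) = (9/2 + 225)*(-3/50 - 12/25) = (459/2)*(-27/50) = -12393/100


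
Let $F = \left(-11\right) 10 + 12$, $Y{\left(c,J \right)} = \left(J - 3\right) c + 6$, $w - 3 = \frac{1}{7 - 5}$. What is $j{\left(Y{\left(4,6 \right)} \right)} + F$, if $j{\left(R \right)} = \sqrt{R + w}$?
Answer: $-98 + \frac{\sqrt{86}}{2} \approx -93.363$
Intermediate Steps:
$w = \frac{7}{2}$ ($w = 3 + \frac{1}{7 - 5} = 3 + \frac{1}{2} = \frac{7}{2} \approx 3.5$)
$Y{\left(c,J \right)} = 6 + c \left(-3 + J\right)$ ($Y{\left(c,J \right)} = \left(-3 + J\right) c + 6 = c \left(-3 + J\right) + 6 = 6 + c \left(-3 + J\right)$)
$F = -98$ ($F = -110 + 12 = -98$)
$j{\left(R \right)} = \sqrt{\frac{7}{2} + R}$ ($j{\left(R \right)} = \sqrt{R + \frac{7}{2}} = \sqrt{\frac{7}{2} + R}$)
$j{\left(Y{\left(4,6 \right)} \right)} + F = \frac{\sqrt{14 + 4 \left(6 - 12 + 6 \cdot 4\right)}}{2} - 98 = \frac{\sqrt{14 + 4 \left(6 - 12 + 24\right)}}{2} - 98 = \frac{\sqrt{14 + 4 \cdot 18}}{2} - 98 = \frac{\sqrt{14 + 72}}{2} - 98 = \frac{\sqrt{86}}{2} - 98 = -98 + \frac{\sqrt{86}}{2}$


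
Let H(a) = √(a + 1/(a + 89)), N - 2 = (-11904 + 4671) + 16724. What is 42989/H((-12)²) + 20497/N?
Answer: 20497/9493 + 42989*√7817849/33553 ≈ 3584.5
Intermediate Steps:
N = 9493 (N = 2 + ((-11904 + 4671) + 16724) = 2 + (-7233 + 16724) = 2 + 9491 = 9493)
H(a) = √(a + 1/(89 + a))
42989/H((-12)²) + 20497/N = 42989/(√((1 + (-12)²*(89 + (-12)²))/(89 + (-12)²))) + 20497/9493 = 42989/(√((1 + 144*(89 + 144))/(89 + 144))) + 20497*(1/9493) = 42989/(√((1 + 144*233)/233)) + 20497/9493 = 42989/(√((1 + 33552)/233)) + 20497/9493 = 42989/(√((1/233)*33553)) + 20497/9493 = 42989/(√(33553/233)) + 20497/9493 = 42989/((√7817849/233)) + 20497/9493 = 42989*(√7817849/33553) + 20497/9493 = 42989*√7817849/33553 + 20497/9493 = 20497/9493 + 42989*√7817849/33553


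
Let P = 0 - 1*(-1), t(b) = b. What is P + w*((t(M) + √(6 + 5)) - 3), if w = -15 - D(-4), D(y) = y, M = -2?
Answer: 56 - 11*√11 ≈ 19.517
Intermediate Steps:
P = 1 (P = 0 + 1 = 1)
w = -11 (w = -15 - 1*(-4) = -15 + 4 = -11)
P + w*((t(M) + √(6 + 5)) - 3) = 1 - 11*((-2 + √(6 + 5)) - 3) = 1 - 11*((-2 + √11) - 3) = 1 - 11*(-5 + √11) = 1 + (55 - 11*√11) = 56 - 11*√11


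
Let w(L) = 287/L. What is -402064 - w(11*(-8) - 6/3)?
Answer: -36185473/90 ≈ -4.0206e+5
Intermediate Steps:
-402064 - w(11*(-8) - 6/3) = -402064 - 287/(11*(-8) - 6/3) = -402064 - 287/(-88 - 6*⅓) = -402064 - 287/(-88 - 2) = -402064 - 287/(-90) = -402064 - 287*(-1)/90 = -402064 - 1*(-287/90) = -402064 + 287/90 = -36185473/90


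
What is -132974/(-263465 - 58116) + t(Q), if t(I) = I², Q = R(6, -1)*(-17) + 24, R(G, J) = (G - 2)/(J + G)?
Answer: 872879374/8039525 ≈ 108.57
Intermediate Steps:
R(G, J) = (-2 + G)/(G + J)
Q = 52/5 (Q = ((-2 + 6)/(6 - 1))*(-17) + 24 = (4/5)*(-17) + 24 = ((⅕)*4)*(-17) + 24 = (⅘)*(-17) + 24 = -68/5 + 24 = 52/5 ≈ 10.400)
-132974/(-263465 - 58116) + t(Q) = -132974/(-263465 - 58116) + (52/5)² = -132974/(-321581) + 2704/25 = -132974*(-1/321581) + 2704/25 = 132974/321581 + 2704/25 = 872879374/8039525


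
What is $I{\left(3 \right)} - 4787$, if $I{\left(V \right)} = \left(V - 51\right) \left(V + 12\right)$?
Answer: $-5507$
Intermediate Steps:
$I{\left(V \right)} = \left(-51 + V\right) \left(12 + V\right)$
$I{\left(3 \right)} - 4787 = \left(-612 + 3^{2} - 117\right) - 4787 = \left(-612 + 9 - 117\right) - 4787 = -720 - 4787 = -5507$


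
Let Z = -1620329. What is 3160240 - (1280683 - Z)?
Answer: 259228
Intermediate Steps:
3160240 - (1280683 - Z) = 3160240 - (1280683 - 1*(-1620329)) = 3160240 - (1280683 + 1620329) = 3160240 - 1*2901012 = 3160240 - 2901012 = 259228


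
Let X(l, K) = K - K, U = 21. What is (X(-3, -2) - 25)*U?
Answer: -525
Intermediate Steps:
X(l, K) = 0
(X(-3, -2) - 25)*U = (0 - 25)*21 = -25*21 = -525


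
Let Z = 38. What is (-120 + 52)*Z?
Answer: -2584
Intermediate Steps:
(-120 + 52)*Z = (-120 + 52)*38 = -68*38 = -2584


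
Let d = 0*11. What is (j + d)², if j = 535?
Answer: 286225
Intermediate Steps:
d = 0
(j + d)² = (535 + 0)² = 535² = 286225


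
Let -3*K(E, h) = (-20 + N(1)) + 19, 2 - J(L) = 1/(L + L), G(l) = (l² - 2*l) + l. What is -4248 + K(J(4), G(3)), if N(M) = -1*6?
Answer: -12737/3 ≈ -4245.7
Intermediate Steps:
G(l) = l² - l
N(M) = -6
J(L) = 2 - 1/(2*L) (J(L) = 2 - 1/(L + L) = 2 - 1/(2*L))
K(E, h) = 7/3 (K(E, h) = -((-20 - 6) + 19)/3 = -(-26 + 19)/3 = -⅓*(-7) = 7/3)
-4248 + K(J(4), G(3)) = -4248 + 7/3 = -12737/3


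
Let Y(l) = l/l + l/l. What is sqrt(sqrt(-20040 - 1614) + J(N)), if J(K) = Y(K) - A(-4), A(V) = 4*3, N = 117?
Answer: sqrt(-10 + 3*I*sqrt(2406)) ≈ 8.2913 + 8.8739*I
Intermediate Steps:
A(V) = 12
Y(l) = 2 (Y(l) = 1 + 1 = 2)
J(K) = -10 (J(K) = 2 - 1*12 = 2 - 12 = -10)
sqrt(sqrt(-20040 - 1614) + J(N)) = sqrt(sqrt(-20040 - 1614) - 10) = sqrt(sqrt(-21654) - 10) = sqrt(3*I*sqrt(2406) - 10) = sqrt(-10 + 3*I*sqrt(2406))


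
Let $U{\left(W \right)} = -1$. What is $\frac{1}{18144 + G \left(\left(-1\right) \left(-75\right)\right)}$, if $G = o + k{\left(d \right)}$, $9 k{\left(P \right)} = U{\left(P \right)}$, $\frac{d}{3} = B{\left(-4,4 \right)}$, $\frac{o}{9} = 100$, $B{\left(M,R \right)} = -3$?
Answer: $\frac{3}{256907} \approx 1.1677 \cdot 10^{-5}$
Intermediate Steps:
$o = 900$ ($o = 9 \cdot 100 = 900$)
$d = -9$ ($d = 3 \left(-3\right) = -9$)
$k{\left(P \right)} = - \frac{1}{9}$ ($k{\left(P \right)} = \frac{1}{9} \left(-1\right) = - \frac{1}{9}$)
$G = \frac{8099}{9}$ ($G = 900 - \frac{1}{9} = \frac{8099}{9} \approx 899.89$)
$\frac{1}{18144 + G \left(\left(-1\right) \left(-75\right)\right)} = \frac{1}{18144 + \frac{8099 \left(\left(-1\right) \left(-75\right)\right)}{9}} = \frac{1}{18144 + \frac{8099}{9} \cdot 75} = \frac{1}{18144 + \frac{202475}{3}} = \frac{1}{\frac{256907}{3}} = \frac{3}{256907}$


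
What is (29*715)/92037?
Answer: 1885/8367 ≈ 0.22529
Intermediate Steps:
(29*715)/92037 = 20735*(1/92037) = 1885/8367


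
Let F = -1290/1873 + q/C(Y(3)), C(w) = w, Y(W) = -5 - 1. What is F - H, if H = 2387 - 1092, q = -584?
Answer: -6733559/5619 ≈ -1198.4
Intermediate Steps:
Y(W) = -6
H = 1295
F = 543046/5619 (F = -1290/1873 - 584/(-6) = -1290*1/1873 - 584*(-1/6) = -1290/1873 + 292/3 = 543046/5619 ≈ 96.645)
F - H = 543046/5619 - 1*1295 = 543046/5619 - 1295 = -6733559/5619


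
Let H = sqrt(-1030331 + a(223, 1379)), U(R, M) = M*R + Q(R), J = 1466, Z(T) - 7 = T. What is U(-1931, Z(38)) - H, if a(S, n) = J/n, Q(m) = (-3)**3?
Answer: -86922 - I*sqrt(1959317651557)/1379 ≈ -86922.0 - 1015.1*I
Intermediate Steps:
Q(m) = -27
Z(T) = 7 + T
U(R, M) = -27 + M*R (U(R, M) = M*R - 27 = -27 + M*R)
a(S, n) = 1466/n
H = I*sqrt(1959317651557)/1379 (H = sqrt(-1030331 + 1466/1379) = sqrt(-1420824983/1379) = I*sqrt(1959317651557)/1379 ≈ 1015.1*I)
U(-1931, Z(38)) - H = (-27 + (7 + 38)*(-1931)) - I*sqrt(1959317651557)/1379 = (-27 + 45*(-1931)) - I*sqrt(1959317651557)/1379 = (-27 - 86895) - I*sqrt(1959317651557)/1379 = -86922 - I*sqrt(1959317651557)/1379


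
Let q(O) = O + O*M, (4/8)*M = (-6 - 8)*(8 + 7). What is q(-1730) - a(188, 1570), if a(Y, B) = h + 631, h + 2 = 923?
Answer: 723318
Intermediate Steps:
h = 921 (h = -2 + 923 = 921)
M = -420 (M = 2*((-6 - 8)*(8 + 7)) = 2*(-14*15) = 2*(-210) = -420)
a(Y, B) = 1552 (a(Y, B) = 921 + 631 = 1552)
q(O) = -419*O (q(O) = O + O*(-420) = O - 420*O = -419*O)
q(-1730) - a(188, 1570) = -419*(-1730) - 1*1552 = 724870 - 1552 = 723318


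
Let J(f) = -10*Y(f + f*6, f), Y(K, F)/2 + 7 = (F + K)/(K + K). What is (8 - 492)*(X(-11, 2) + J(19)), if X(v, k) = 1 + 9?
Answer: -469480/7 ≈ -67069.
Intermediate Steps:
X(v, k) = 10
Y(K, F) = -14 + (F + K)/K (Y(K, F) = -14 + 2*((F + K)/(K + K)) = -14 + 2*((F + K)/((2*K))) = -14 + 2*((F + K)*(1/(2*K))) = -14 + 2*((F + K)/(2*K)) = -14 + (F + K)/K)
J(f) = 900/7 (J(f) = -10*(-13 + f/(f + f*6)) = -10*(-13 + f/(f + 6*f)) = -10*(-13 + f/((7*f))) = -10*(-13 + f*(1/(7*f))) = -10*(-13 + ⅐) = -10*(-90/7) = 900/7)
(8 - 492)*(X(-11, 2) + J(19)) = (8 - 492)*(10 + 900/7) = -484*970/7 = -469480/7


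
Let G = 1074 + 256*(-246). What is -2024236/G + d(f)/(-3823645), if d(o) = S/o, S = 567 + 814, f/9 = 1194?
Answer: 4620756031802081/141304689855630 ≈ 32.701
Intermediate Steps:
f = 10746 (f = 9*1194 = 10746)
S = 1381
G = -61902 (G = 1074 - 62976 = -61902)
d(o) = 1381/o
-2024236/G + d(f)/(-3823645) = -2024236/(-61902) + (1381/10746)/(-3823645) = -2024236*(-1/61902) + (1381*(1/10746))*(-1/3823645) = 1012118/30951 + (1381/10746)*(-1/3823645) = 1012118/30951 - 1381/41088889170 = 4620756031802081/141304689855630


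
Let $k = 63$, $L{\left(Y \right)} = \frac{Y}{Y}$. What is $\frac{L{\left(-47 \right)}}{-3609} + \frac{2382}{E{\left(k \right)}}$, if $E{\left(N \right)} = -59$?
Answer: $- \frac{8596697}{212931} \approx -40.373$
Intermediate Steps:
$L{\left(Y \right)} = 1$
$\frac{L{\left(-47 \right)}}{-3609} + \frac{2382}{E{\left(k \right)}} = 1 \frac{1}{-3609} + \frac{2382}{-59} = 1 \left(- \frac{1}{3609}\right) + 2382 \left(- \frac{1}{59}\right) = - \frac{1}{3609} - \frac{2382}{59} = - \frac{8596697}{212931}$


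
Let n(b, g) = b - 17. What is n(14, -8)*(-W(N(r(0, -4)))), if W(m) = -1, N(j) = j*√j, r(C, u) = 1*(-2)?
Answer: -3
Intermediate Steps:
n(b, g) = -17 + b
r(C, u) = -2
N(j) = j^(3/2)
n(14, -8)*(-W(N(r(0, -4)))) = (-17 + 14)*(-1*(-1)) = -3*1 = -3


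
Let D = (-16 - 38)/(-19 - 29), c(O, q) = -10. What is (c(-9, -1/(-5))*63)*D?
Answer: -2835/4 ≈ -708.75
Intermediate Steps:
D = 9/8 (D = -54/(-48) = -54*(-1/48) = 9/8 ≈ 1.1250)
(c(-9, -1/(-5))*63)*D = -10*63*(9/8) = -630*9/8 = -2835/4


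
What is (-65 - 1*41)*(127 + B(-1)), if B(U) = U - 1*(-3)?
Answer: -13674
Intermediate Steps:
B(U) = 3 + U (B(U) = U + 3 = 3 + U)
(-65 - 1*41)*(127 + B(-1)) = (-65 - 1*41)*(127 + (3 - 1)) = (-65 - 41)*(127 + 2) = -106*129 = -13674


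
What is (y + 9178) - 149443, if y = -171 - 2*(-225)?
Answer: -139986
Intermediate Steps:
y = 279 (y = -171 + 450 = 279)
(y + 9178) - 149443 = (279 + 9178) - 149443 = 9457 - 149443 = -139986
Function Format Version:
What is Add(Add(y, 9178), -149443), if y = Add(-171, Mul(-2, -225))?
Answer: -139986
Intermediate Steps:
y = 279 (y = Add(-171, 450) = 279)
Add(Add(y, 9178), -149443) = Add(Add(279, 9178), -149443) = Add(9457, -149443) = -139986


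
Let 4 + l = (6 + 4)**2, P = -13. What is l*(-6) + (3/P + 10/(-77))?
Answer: -576937/1001 ≈ -576.36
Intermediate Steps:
l = 96 (l = -4 + (6 + 4)**2 = -4 + 10**2 = -4 + 100 = 96)
l*(-6) + (3/P + 10/(-77)) = 96*(-6) + (3/(-13) + 10/(-77)) = -576 + (3*(-1/13) + 10*(-1/77)) = -576 + (-3/13 - 10/77) = -576 - 361/1001 = -576937/1001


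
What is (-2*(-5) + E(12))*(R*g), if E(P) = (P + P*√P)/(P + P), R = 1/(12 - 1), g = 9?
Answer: 189/22 + 9*√3/11 ≈ 10.008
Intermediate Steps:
R = 1/11 ≈ 0.090909
E(P) = (P + P^(3/2))/(2*P) (E(P) = (P + P^(3/2))/((2*P)) = (P + P^(3/2))*(1/(2*P)) = (P + P^(3/2))/(2*P))
(-2*(-5) + E(12))*(R*g) = (-2*(-5) + (½ + √12/2))*((1/11)*9) = (10 + (½ + (2*√3)/2))*(9/11) = (10 + (½ + √3))*(9/11) = (21/2 + √3)*(9/11) = 189/22 + 9*√3/11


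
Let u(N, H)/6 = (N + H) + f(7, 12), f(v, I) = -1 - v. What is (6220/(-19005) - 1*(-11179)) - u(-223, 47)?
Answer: 46686439/3801 ≈ 12283.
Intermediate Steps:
u(N, H) = -48 + 6*H + 6*N (u(N, H) = 6*((N + H) + (-1 - 1*7)) = 6*((H + N) + (-1 - 7)) = 6*((H + N) - 8) = 6*(-8 + H + N) = -48 + 6*H + 6*N)
(6220/(-19005) - 1*(-11179)) - u(-223, 47) = (6220/(-19005) - 1*(-11179)) - (-48 + 6*47 + 6*(-223)) = (6220*(-1/19005) + 11179) - (-48 + 282 - 1338) = (-1244/3801 + 11179) - 1*(-1104) = 42490135/3801 + 1104 = 46686439/3801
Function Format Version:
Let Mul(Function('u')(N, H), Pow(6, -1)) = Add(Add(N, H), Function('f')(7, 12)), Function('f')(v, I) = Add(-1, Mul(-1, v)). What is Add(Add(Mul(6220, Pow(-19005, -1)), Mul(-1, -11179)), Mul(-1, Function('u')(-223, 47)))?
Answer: Rational(46686439, 3801) ≈ 12283.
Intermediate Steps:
Function('u')(N, H) = Add(-48, Mul(6, H), Mul(6, N)) (Function('u')(N, H) = Mul(6, Add(Add(N, H), Add(-1, Mul(-1, 7)))) = Mul(6, Add(Add(H, N), Add(-1, -7))) = Mul(6, Add(Add(H, N), -8)) = Mul(6, Add(-8, H, N)) = Add(-48, Mul(6, H), Mul(6, N)))
Add(Add(Mul(6220, Pow(-19005, -1)), Mul(-1, -11179)), Mul(-1, Function('u')(-223, 47))) = Add(Add(Mul(6220, Pow(-19005, -1)), Mul(-1, -11179)), Mul(-1, Add(-48, Mul(6, 47), Mul(6, -223)))) = Add(Add(Mul(6220, Rational(-1, 19005)), 11179), Mul(-1, Add(-48, 282, -1338))) = Add(Add(Rational(-1244, 3801), 11179), Mul(-1, -1104)) = Add(Rational(42490135, 3801), 1104) = Rational(46686439, 3801)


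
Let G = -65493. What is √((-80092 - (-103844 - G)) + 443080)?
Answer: √401339 ≈ 633.51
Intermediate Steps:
√((-80092 - (-103844 - G)) + 443080) = √((-80092 - (-103844 - 1*(-65493))) + 443080) = √((-80092 - (-103844 + 65493)) + 443080) = √((-80092 - 1*(-38351)) + 443080) = √((-80092 + 38351) + 443080) = √(-41741 + 443080) = √401339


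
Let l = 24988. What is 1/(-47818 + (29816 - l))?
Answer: -1/42990 ≈ -2.3261e-5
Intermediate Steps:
1/(-47818 + (29816 - l)) = 1/(-47818 + (29816 - 1*24988)) = 1/(-47818 + (29816 - 24988)) = 1/(-47818 + 4828) = 1/(-42990) = -1/42990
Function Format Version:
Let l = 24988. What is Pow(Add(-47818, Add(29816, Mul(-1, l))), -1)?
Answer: Rational(-1, 42990) ≈ -2.3261e-5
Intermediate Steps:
Pow(Add(-47818, Add(29816, Mul(-1, l))), -1) = Pow(Add(-47818, Add(29816, Mul(-1, 24988))), -1) = Pow(Add(-47818, Add(29816, -24988)), -1) = Pow(Add(-47818, 4828), -1) = Pow(-42990, -1) = Rational(-1, 42990)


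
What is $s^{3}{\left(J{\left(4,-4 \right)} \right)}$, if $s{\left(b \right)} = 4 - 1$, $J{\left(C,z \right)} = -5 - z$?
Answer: $27$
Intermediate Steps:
$s{\left(b \right)} = 3$ ($s{\left(b \right)} = 4 - 1 = 3$)
$s^{3}{\left(J{\left(4,-4 \right)} \right)} = 3^{3} = 27$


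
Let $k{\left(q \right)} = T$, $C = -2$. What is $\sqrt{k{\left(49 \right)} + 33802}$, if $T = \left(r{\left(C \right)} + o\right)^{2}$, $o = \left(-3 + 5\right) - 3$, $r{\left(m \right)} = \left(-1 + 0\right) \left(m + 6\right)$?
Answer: $\sqrt{33827} \approx 183.92$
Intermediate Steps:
$r{\left(m \right)} = -6 - m$ ($r{\left(m \right)} = - (6 + m) = -6 - m$)
$o = -1$ ($o = 2 - 3 = -1$)
$T = 25$ ($T = \left(\left(-6 - -2\right) - 1\right)^{2} = \left(\left(-6 + 2\right) - 1\right)^{2} = \left(-4 - 1\right)^{2} = \left(-5\right)^{2} = 25$)
$k{\left(q \right)} = 25$
$\sqrt{k{\left(49 \right)} + 33802} = \sqrt{25 + 33802} = \sqrt{33827}$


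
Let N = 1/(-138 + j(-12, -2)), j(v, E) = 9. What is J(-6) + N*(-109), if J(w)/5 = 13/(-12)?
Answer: -2359/516 ≈ -4.5717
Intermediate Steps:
J(w) = -65/12 (J(w) = 5*(13/(-12)) = 5*(13*(-1/12)) = 5*(-13/12) = -65/12)
N = -1/129 (N = 1/(-138 + 9) = 1/(-129) = -1/129 ≈ -0.0077519)
J(-6) + N*(-109) = -65/12 - 1/129*(-109) = -65/12 + 109/129 = -2359/516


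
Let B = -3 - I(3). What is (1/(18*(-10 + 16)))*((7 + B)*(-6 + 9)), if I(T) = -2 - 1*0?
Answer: ⅙ ≈ 0.16667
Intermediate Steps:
I(T) = -2 (I(T) = -2 + 0 = -2)
B = -1 (B = -3 - 1*(-2) = -3 + 2 = -1)
(1/(18*(-10 + 16)))*((7 + B)*(-6 + 9)) = (1/(18*(-10 + 16)))*((7 - 1)*(-6 + 9)) = ((1/18)/6)*(6*3) = ((1/18)*(⅙))*18 = (1/108)*18 = ⅙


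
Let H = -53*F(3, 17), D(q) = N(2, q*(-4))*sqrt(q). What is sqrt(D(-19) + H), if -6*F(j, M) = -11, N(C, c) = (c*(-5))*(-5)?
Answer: sqrt(-3498 + 68400*I*sqrt(19))/6 ≈ 63.974 + 64.729*I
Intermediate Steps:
N(C, c) = 25*c (N(C, c) = -5*c*(-5) = 25*c)
F(j, M) = 11/6 (F(j, M) = -1/6*(-11) = 11/6)
D(q) = -100*q**(3/2) (D(q) = (25*(q*(-4)))*sqrt(q) = (25*(-4*q))*sqrt(q) = (-100*q)*sqrt(q) = -100*q**(3/2))
H = -583/6 (H = -53*11/6 = -583/6 ≈ -97.167)
sqrt(D(-19) + H) = sqrt(-(-1900)*I*sqrt(19) - 583/6) = sqrt(1900*I*sqrt(19) - 583/6) = sqrt(-583/6 + 1900*I*sqrt(19))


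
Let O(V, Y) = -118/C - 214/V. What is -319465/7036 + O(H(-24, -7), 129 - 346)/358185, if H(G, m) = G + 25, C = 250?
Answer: -14303635006249/315023707500 ≈ -45.405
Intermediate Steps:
H(G, m) = 25 + G
O(V, Y) = -59/125 - 214/V (O(V, Y) = -118/250 - 214/V = -118*1/250 - 214/V = -59/125 - 214/V)
-319465/7036 + O(H(-24, -7), 129 - 346)/358185 = -319465/7036 + (-59/125 - 214/(25 - 24))/358185 = -319465*1/7036 + (-59/125 - 214/1)*(1/358185) = -319465/7036 + (-59/125 - 214*1)*(1/358185) = -319465/7036 + (-59/125 - 214)*(1/358185) = -319465/7036 - 26809/125*1/358185 = -319465/7036 - 26809/44773125 = -14303635006249/315023707500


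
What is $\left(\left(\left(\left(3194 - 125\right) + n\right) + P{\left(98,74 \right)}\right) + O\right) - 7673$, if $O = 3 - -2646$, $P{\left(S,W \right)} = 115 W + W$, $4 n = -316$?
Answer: $6550$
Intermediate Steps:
$n = -79$ ($n = \frac{1}{4} \left(-316\right) = -79$)
$P{\left(S,W \right)} = 116 W$
$O = 2649$ ($O = 3 + 2646 = 2649$)
$\left(\left(\left(\left(3194 - 125\right) + n\right) + P{\left(98,74 \right)}\right) + O\right) - 7673 = \left(\left(\left(\left(3194 - 125\right) - 79\right) + 116 \cdot 74\right) + 2649\right) - 7673 = \left(\left(\left(3069 - 79\right) + 8584\right) + 2649\right) - 7673 = \left(\left(2990 + 8584\right) + 2649\right) - 7673 = \left(11574 + 2649\right) - 7673 = 14223 - 7673 = 6550$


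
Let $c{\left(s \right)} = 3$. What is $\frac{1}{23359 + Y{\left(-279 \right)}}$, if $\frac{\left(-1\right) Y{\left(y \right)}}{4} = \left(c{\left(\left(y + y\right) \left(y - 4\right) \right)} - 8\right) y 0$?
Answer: $\frac{1}{23359} \approx 4.281 \cdot 10^{-5}$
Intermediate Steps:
$Y{\left(y \right)} = 0$ ($Y{\left(y \right)} = - 4 \left(3 - 8\right) y 0 = - 4 \left(\left(-5\right) 0\right) = \left(-4\right) 0 = 0$)
$\frac{1}{23359 + Y{\left(-279 \right)}} = \frac{1}{23359 + 0} = \frac{1}{23359}$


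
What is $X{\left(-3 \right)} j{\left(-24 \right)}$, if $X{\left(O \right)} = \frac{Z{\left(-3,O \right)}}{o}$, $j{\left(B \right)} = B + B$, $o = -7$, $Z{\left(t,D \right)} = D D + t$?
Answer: $\frac{288}{7} \approx 41.143$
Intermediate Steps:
$Z{\left(t,D \right)} = t + D^{2}$ ($Z{\left(t,D \right)} = D^{2} + t = t + D^{2}$)
$j{\left(B \right)} = 2 B$
$X{\left(O \right)} = \frac{3}{7} - \frac{O^{2}}{7}$ ($X{\left(O \right)} = \frac{-3 + O^{2}}{-7} = \left(-3 + O^{2}\right) \left(- \frac{1}{7}\right) = \frac{3}{7} - \frac{O^{2}}{7}$)
$X{\left(-3 \right)} j{\left(-24 \right)} = \left(\frac{3}{7} - \frac{\left(-3\right)^{2}}{7}\right) 2 \left(-24\right) = \left(\frac{3}{7} - \frac{9}{7}\right) \left(-48\right) = \left(- \frac{6}{7}\right) \left(-48\right) = \frac{288}{7}$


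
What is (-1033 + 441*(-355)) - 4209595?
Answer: -4367183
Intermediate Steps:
(-1033 + 441*(-355)) - 4209595 = (-1033 - 156555) - 4209595 = -157588 - 4209595 = -4367183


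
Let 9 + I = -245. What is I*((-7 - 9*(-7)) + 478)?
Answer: -135636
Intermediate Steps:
I = -254 (I = -9 - 245 = -254)
I*((-7 - 9*(-7)) + 478) = -254*((-7 - 9*(-7)) + 478) = -254*((-7 + 63) + 478) = -254*(56 + 478) = -254*534 = -135636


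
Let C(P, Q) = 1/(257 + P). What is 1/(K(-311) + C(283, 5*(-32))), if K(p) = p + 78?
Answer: -540/125819 ≈ -0.0042919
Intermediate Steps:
K(p) = 78 + p
1/(K(-311) + C(283, 5*(-32))) = 1/((78 - 311) + 1/(257 + 283)) = 1/(-233 + 1/540) = 1/(-125819/540) = -540/125819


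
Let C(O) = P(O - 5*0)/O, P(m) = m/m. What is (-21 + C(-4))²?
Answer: 7225/16 ≈ 451.56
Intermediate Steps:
P(m) = 1
C(O) = 1/O
(-21 + C(-4))² = (-21 + 1/(-4))² = (-21 - ¼)² = (-85/4)² = 7225/16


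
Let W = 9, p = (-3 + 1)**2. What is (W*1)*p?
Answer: 36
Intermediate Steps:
p = 4 (p = (-2)**2 = 4)
(W*1)*p = (9*1)*4 = 9*4 = 36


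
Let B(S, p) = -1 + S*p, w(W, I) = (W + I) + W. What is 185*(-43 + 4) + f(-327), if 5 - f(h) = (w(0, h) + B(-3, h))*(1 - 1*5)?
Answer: -4598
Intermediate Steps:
w(W, I) = I + 2*W (w(W, I) = (I + W) + W = I + 2*W)
f(h) = 1 - 8*h (f(h) = 5 - ((h + 2*0) + (-1 - 3*h))*(1 - 1*5) = 5 - ((h + 0) + (-1 - 3*h))*(1 - 5) = 5 - (h + (-1 - 3*h))*(-4) = 5 - (-1 - 2*h)*(-4) = 5 - (4 + 8*h) = 5 + (-4 - 8*h) = 1 - 8*h)
185*(-43 + 4) + f(-327) = 185*(-43 + 4) + (1 - 8*(-327)) = 185*(-39) + (1 + 2616) = -7215 + 2617 = -4598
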